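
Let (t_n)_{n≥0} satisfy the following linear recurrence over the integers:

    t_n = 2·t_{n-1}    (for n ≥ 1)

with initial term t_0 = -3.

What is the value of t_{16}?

-196608

t_1 = 2·-3 = -6
t_2 = 2·-6 = -12
t_3 = 2·-12 = -24
t_4 = 2·-24 = -48
t_5 = 2·-48 = -96
t_6 = 2·-96 = -192
t_7 = 2·-192 = -384
t_8 = 2·-384 = -768
t_9 = 2·-768 = -1536
t_10 = 2·-1536 = -3072
t_11 = 2·-3072 = -6144
t_12 = 2·-6144 = -12288
t_13 = 2·-12288 = -24576
t_14 = 2·-24576 = -49152
t_15 = 2·-49152 = -98304
t_16 = 2·-98304 = -196608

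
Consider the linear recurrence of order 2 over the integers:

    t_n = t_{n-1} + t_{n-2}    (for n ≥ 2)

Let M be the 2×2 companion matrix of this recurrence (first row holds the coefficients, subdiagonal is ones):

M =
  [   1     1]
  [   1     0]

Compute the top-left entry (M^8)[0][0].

34

(M^8)[0][0] is the top entry after applying M 8 times to the unit state (1, 0). Equivalently it is h_{9} for the auxiliary sequence (h_n) obeying the same recurrence with h_1 = 1 and h_i = 0 for 0 ≤ i < 1:
h_2 = 1·1 + 1·0 = 1
h_3 = 1·1 + 1·1 = 2
h_4 = 1·2 + 1·1 = 3
h_5 = 1·3 + 1·2 = 5
h_6 = 1·5 + 1·3 = 8
h_7 = 1·8 + 1·5 = 13
h_8 = 1·13 + 1·8 = 21
h_9 = 1·21 + 1·13 = 34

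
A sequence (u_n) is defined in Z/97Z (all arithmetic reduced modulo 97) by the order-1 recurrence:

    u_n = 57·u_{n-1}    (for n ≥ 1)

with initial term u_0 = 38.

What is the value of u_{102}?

u_1 = 57·38 = 32
u_2 = 57·32 = 78
u_3 = 57·78 = 81
u_4 = 57·81 = 58
u_5 = 57·58 = 8
u_6 = 57·8 = 68
u_7 = 57·68 = 93
u_8 = 57·93 = 63
u_9 = 57·63 = 2
u_10 = 57·2 = 17
u_11 = 57·17 = 96
u_12 = 57·96 = 40
u_13 = 57·40 = 49
u_14 = 57·49 = 77
u_15 = 57·77 = 24
u_16 = 57·24 = 10
u_17 = 57·10 = 85
u_18 = 57·85 = 92
u_19 = 57·92 = 6
u_20 = 57·6 = 51
u_21 = 57·51 = 94
u_22 = 57·94 = 23
u_23 = 57·23 = 50
u_24 = 57·50 = 37
u_25 = 57·37 = 72
u_26 = 57·72 = 30
u_27 = 57·30 = 61
u_28 = 57·61 = 82
u_29 = 57·82 = 18
u_30 = 57·18 = 56
u_31 = 57·56 = 88
u_32 = 57·88 = 69
u_33 = 57·69 = 53
u_34 = 57·53 = 14
u_35 = 57·14 = 22
u_36 = 57·22 = 90
u_37 = 57·90 = 86
u_38 = 57·86 = 52
u_39 = 57·52 = 54
u_40 = 57·54 = 71
u_41 = 57·71 = 70
u_42 = 57·70 = 13
u_43 = 57·13 = 62
u_44 = 57·62 = 42
u_45 = 57·42 = 66
u_46 = 57·66 = 76
u_47 = 57·76 = 64
u_48 = 57·64 = 59
u_49 = 57·59 = 65
u_50 = 57·65 = 19
u_51 = 57·19 = 16
u_52 = 57·16 = 39
u_53 = 57·39 = 89
u_54 = 57·89 = 29
u_55 = 57·29 = 4
u_56 = 57·4 = 34
u_57 = 57·34 = 95
u_58 = 57·95 = 80
u_59 = 57·80 = 1
u_60 = 57·1 = 57
u_61 = 57·57 = 48
u_62 = 57·48 = 20
u_63 = 57·20 = 73
u_64 = 57·73 = 87
u_65 = 57·87 = 12
u_66 = 57·12 = 5
u_67 = 57·5 = 91
u_68 = 57·91 = 46
u_69 = 57·46 = 3
u_70 = 57·3 = 74
u_71 = 57·74 = 47
u_72 = 57·47 = 60
u_73 = 57·60 = 25
u_74 = 57·25 = 67
u_75 = 57·67 = 36
u_76 = 57·36 = 15
u_77 = 57·15 = 79
u_78 = 57·79 = 41
u_79 = 57·41 = 9
u_80 = 57·9 = 28
u_81 = 57·28 = 44
u_82 = 57·44 = 83
u_83 = 57·83 = 75
u_84 = 57·75 = 7
u_85 = 57·7 = 11
u_86 = 57·11 = 45
u_87 = 57·45 = 43
u_88 = 57·43 = 26
u_89 = 57·26 = 27
u_90 = 57·27 = 84
u_91 = 57·84 = 35
u_92 = 57·35 = 55
u_93 = 57·55 = 31
u_94 = 57·31 = 21
u_95 = 57·21 = 33
u_96 = 57·33 = 38
u_97 = 57·38 = 32
u_98 = 57·32 = 78
u_99 = 57·78 = 81
u_100 = 57·81 = 58
u_101 = 57·58 = 8
u_102 = 57·8 = 68

68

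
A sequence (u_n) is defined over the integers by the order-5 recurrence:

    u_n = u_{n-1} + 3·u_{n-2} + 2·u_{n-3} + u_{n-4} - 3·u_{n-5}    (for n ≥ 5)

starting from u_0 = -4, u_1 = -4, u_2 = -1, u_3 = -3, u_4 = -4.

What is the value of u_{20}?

-5915017

u_5 = 1·-4 + 3·-3 + 2·-1 + 1·-4 + -3·-4 = -7
u_6 = 1·-7 + 3·-4 + 2·-3 + 1·-1 + -3·-4 = -14
u_7 = 1·-14 + 3·-7 + 2·-4 + 1·-3 + -3·-1 = -43
u_8 = 1·-43 + 3·-14 + 2·-7 + 1·-4 + -3·-3 = -94
u_9 = 1·-94 + 3·-43 + 2·-14 + 1·-7 + -3·-4 = -246
u_10 = 1·-246 + 3·-94 + 2·-43 + 1·-14 + -3·-7 = -607
u_11 = 1·-607 + 3·-246 + 2·-94 + 1·-43 + -3·-14 = -1534
u_12 = 1·-1534 + 3·-607 + 2·-246 + 1·-94 + -3·-43 = -3812
u_13 = 1·-3812 + 3·-1534 + 2·-607 + 1·-246 + -3·-94 = -9592
u_14 = 1·-9592 + 3·-3812 + 2·-1534 + 1·-607 + -3·-246 = -23965
u_15 = 1·-23965 + 3·-9592 + 2·-3812 + 1·-1534 + -3·-607 = -60078
u_16 = 1·-60078 + 3·-23965 + 2·-9592 + 1·-3812 + -3·-1534 = -150367
u_17 = 1·-150367 + 3·-60078 + 2·-23965 + 1·-9592 + -3·-3812 = -376687
u_18 = 1·-376687 + 3·-150367 + 2·-60078 + 1·-23965 + -3·-9592 = -943133
u_19 = 1·-943133 + 3·-376687 + 2·-150367 + 1·-60078 + -3·-23965 = -2362111
u_20 = 1·-2362111 + 3·-943133 + 2·-376687 + 1·-150367 + -3·-60078 = -5915017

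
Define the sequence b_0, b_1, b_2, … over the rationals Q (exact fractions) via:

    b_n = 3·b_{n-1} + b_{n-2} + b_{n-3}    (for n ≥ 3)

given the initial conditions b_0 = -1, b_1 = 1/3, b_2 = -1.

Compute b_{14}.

b_3 = 3·-1 + 1·1/3 + 1·-1 = -11/3
b_4 = 3·-11/3 + 1·-1 + 1·1/3 = -35/3
b_5 = 3·-35/3 + 1·-11/3 + 1·-1 = -119/3
b_6 = 3·-119/3 + 1·-35/3 + 1·-11/3 = -403/3
b_7 = 3·-403/3 + 1·-119/3 + 1·-35/3 = -1363/3
b_8 = 3·-1363/3 + 1·-403/3 + 1·-119/3 = -1537
b_9 = 3·-1537 + 1·-1363/3 + 1·-403/3 = -15599/3
b_10 = 3·-15599/3 + 1·-1537 + 1·-1363/3 = -52771/3
b_11 = 3·-52771/3 + 1·-15599/3 + 1·-1537 = -178523/3
b_12 = 3·-178523/3 + 1·-52771/3 + 1·-15599/3 = -201313
b_13 = 3·-201313 + 1·-178523/3 + 1·-52771/3 = -681037
b_14 = 3·-681037 + 1·-201313 + 1·-178523/3 = -6911795/3

-6911795/3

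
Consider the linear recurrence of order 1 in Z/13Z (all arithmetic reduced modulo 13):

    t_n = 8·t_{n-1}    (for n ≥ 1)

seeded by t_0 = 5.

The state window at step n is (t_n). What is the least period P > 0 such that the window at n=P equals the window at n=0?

4

n=0: window = (5)
n=1: window = (1)
n=2: window = (8)
n=3: window = (12)
n=4: window = (5)
window at n=4 equals window at n=0 → period = 4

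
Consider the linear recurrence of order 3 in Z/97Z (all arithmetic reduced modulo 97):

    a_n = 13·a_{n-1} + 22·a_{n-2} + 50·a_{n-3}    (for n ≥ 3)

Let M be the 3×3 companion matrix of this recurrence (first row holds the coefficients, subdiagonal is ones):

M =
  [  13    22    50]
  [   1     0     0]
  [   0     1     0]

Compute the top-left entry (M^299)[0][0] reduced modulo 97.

21

(M^299)[0][0] is the top entry after applying M 299 times to the unit state (1, 0, 0). Equivalently it is h_{301} for the auxiliary sequence (h_n) obeying the same recurrence with h_2 = 1 and h_i = 0 for 0 ≤ i < 2:
h_3 = 13·1 + 22·0 + 50·0 = 13
h_4 = 13·13 + 22·1 + 50·0 = 94
h_5 = 13·94 + 22·13 + 50·1 = 6
h_6 = 13·6 + 22·94 + 50·13 = 80
h_7 = 13·80 + 22·6 + 50·94 = 52
h_8 = 13·52 + 22·80 + 50·6 = 20
Continuing the recurrence:
  h_9 = 69;  h_10 = 57;  h_11 = 58;  h_12 = 26;  h_13 = 2;  h_14 = 6
  h_15 = 64;  h_16 = 94;  h_17 = 20;  h_18 = 96;  h_19 = 83;  h_20 = 20
  h_21 = 96;  h_22 = 18;  h_23 = 48;  h_24 = 0;  h_25 = 16;  h_26 = 86
  h_27 = 15;  h_28 = 74;  h_29 = 63;  h_30 = 93;  h_31 = 87;  h_32 = 22
  h_33 = 60;  h_34 = 85;  h_35 = 33;  h_36 = 61;  h_37 = 46;  h_38 = 1
  h_39 = 1;  h_40 = 7;  h_41 = 66;  h_42 = 92;  h_43 = 88;  h_44 = 66
  h_45 = 22;  h_46 = 27;  h_47 = 61;  h_48 = 62;  h_49 = 6;  h_50 = 30
  h_51 = 33;  h_52 = 31;  h_53 = 10;  h_54 = 37;  h_55 = 20;  h_56 = 22
  h_57 = 54;  h_58 = 52;  h_59 = 54;  h_60 = 84;  h_61 = 30;  h_62 = 88
  h_63 = 87;  h_64 = 8;  h_65 = 16;  h_66 = 78;  h_67 = 20;  h_68 = 60
  h_69 = 76;  h_70 = 10;  h_71 = 49;  h_72 = 1;  h_73 = 39;  h_74 = 69
  h_75 = 59;  h_76 = 64;  h_77 = 51;  h_78 = 74;  h_79 = 46;  h_80 = 23
  h_81 = 64;  h_82 = 49;  h_83 = 91;  h_84 = 29;  h_85 = 76;  h_86 = 65
  h_87 = 87;  h_88 = 56;  h_89 = 72;  h_90 = 19;  h_91 = 72;  h_92 = 7
  h_93 = 6;  h_94 = 49;  h_95 = 52;  h_96 = 17;  h_97 = 32;  h_98 = 92
  h_99 = 34;  h_100 = 89;  h_101 = 6;  h_102 = 50;  h_103 = 91;  h_104 = 61
  h_105 = 57;  h_106 = 37;  h_107 = 32;  h_108 = 6;  h_109 = 13;  h_110 = 58
  h_111 = 79;  h_112 = 43;  h_113 = 56;  h_114 = 95;  h_115 = 58;  h_116 = 18
  h_117 = 52;  h_118 = 92;  h_119 = 39;  h_120 = 87;  h_121 = 90;  h_122 = 87
  h_123 = 89;  h_124 = 5;  h_125 = 68;  h_126 = 12;  h_127 = 59;  h_128 = 66
  h_129 = 40;  h_130 = 72;  h_131 = 72;  h_132 = 58;  h_133 = 21;  h_134 = 8
  h_135 = 71;  h_136 = 15;  h_137 = 23;  h_138 = 8;  h_139 = 2;  h_140 = 91
  h_141 = 75;  h_142 = 70;  h_143 = 29;  h_144 = 41;  h_145 = 15;  h_146 = 25
  h_147 = 86;  h_148 = 90;  h_149 = 44;  h_150 = 62;  h_151 = 66;  h_152 = 57
  h_153 = 55;  h_154 = 31;  h_155 = 1;  h_156 = 50;  h_157 = 88;  h_158 = 63
  h_159 = 17;  h_160 = 90;  h_161 = 38;  h_162 = 26;  h_163 = 48;  h_164 = 89
  h_165 = 21;  h_166 = 72;  h_167 = 28;  h_168 = 88;  h_169 = 25;  h_170 = 72
  h_171 = 66;  h_172 = 6;  h_173 = 86;  h_174 = 88;  h_175 = 38;  h_176 = 37
  h_177 = 91;  h_178 = 17;  h_179 = 96;  h_180 = 61;  h_181 = 69;  h_182 = 55
  h_183 = 45;  h_184 = 7;  h_185 = 48;  h_186 = 21;  h_187 = 30;  h_188 = 51
  h_189 = 45;  h_190 = 6;  h_191 = 29;  h_192 = 43;  h_193 = 42;  h_194 = 32
  h_195 = 95;  h_196 = 62;  h_197 = 34;  h_198 = 57;  h_199 = 30;  h_200 = 46
  h_201 = 34;  h_202 = 44;  h_203 = 31;  h_204 = 64;  h_205 = 28;  h_206 = 24
  h_207 = 54;  h_208 = 11;  h_209 = 9;  h_210 = 52;  h_211 = 66;  h_212 = 27
  h_213 = 38;  h_214 = 23;  h_215 = 60;  h_216 = 82;  h_217 = 44;  h_218 = 41
  h_219 = 72;  h_220 = 61;  h_221 = 62;  h_222 = 25;  h_223 = 83;  h_224 = 73
  h_225 = 48;  h_226 = 75;  h_227 = 55;  h_228 = 12;  h_229 = 72;  h_230 = 70
  h_231 = 87;  h_232 = 63;  h_233 = 25;  h_234 = 47;  h_235 = 43;  h_236 = 30
  h_237 = 0;  h_238 = 94;  h_239 = 6;  h_240 = 12;  h_241 = 41;  h_242 = 30
  h_243 = 49;  h_244 = 49;  h_245 = 14;  h_246 = 24;  h_247 = 63;  h_248 = 10
  h_249 = 0;  h_250 = 72;  h_251 = 78;  h_252 = 76;  h_253 = 96;  h_254 = 30
  h_255 = 94;  h_256 = 86;  h_257 = 30;  h_258 = 95;  h_259 = 84;  h_260 = 26
  h_261 = 49;  h_262 = 74;  h_263 = 42;  h_264 = 65;  h_265 = 37;  h_266 = 34
  h_267 = 44;  h_268 = 66;  h_269 = 34;  h_270 = 20;  h_271 = 40;  h_272 = 41
  h_273 = 85;  h_274 = 30;  h_275 = 42;  h_276 = 24;  h_277 = 20;  h_278 = 75
  h_279 = 93;  h_280 = 76;  h_281 = 91;  h_282 = 36;  h_283 = 62;  h_284 = 37
  h_285 = 56;  h_286 = 83;  h_287 = 87;  h_288 = 34;  h_289 = 7;  h_290 = 48
  h_291 = 53;  h_292 = 58;  h_293 = 52;  h_294 = 43;  h_295 = 44;  h_296 = 44
  h_297 = 4;  h_298 = 19;  h_299 = 13
h_300 = 13·13 + 22·19 + 50·4 = 11
h_301 = 13·11 + 22·13 + 50·19 = 21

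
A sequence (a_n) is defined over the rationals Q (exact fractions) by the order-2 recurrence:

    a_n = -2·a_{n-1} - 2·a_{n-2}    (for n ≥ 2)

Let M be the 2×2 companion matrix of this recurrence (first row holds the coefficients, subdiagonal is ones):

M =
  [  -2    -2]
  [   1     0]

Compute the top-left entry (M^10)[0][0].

32

(M^10)[0][0] is the top entry after applying M 10 times to the unit state (1, 0). Equivalently it is h_{11} for the auxiliary sequence (h_n) obeying the same recurrence with h_1 = 1 and h_i = 0 for 0 ≤ i < 1:
h_2 = -2·1 + -2·0 = -2
h_3 = -2·-2 + -2·1 = 2
h_4 = -2·2 + -2·-2 = 0
h_5 = -2·0 + -2·2 = -4
h_6 = -2·-4 + -2·0 = 8
h_7 = -2·8 + -2·-4 = -8
h_8 = -2·-8 + -2·8 = 0
h_9 = -2·0 + -2·-8 = 16
h_10 = -2·16 + -2·0 = -32
h_11 = -2·-32 + -2·16 = 32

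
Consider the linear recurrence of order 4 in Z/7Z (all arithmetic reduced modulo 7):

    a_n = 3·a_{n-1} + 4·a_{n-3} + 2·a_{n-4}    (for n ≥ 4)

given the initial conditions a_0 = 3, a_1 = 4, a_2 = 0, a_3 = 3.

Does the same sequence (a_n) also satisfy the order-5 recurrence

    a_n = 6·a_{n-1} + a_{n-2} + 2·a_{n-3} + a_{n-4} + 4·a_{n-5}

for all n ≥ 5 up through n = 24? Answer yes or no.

Terms a_0..a_24: 3, 4, 0, 3, 3, 3, 0, 4, 2, 5, 3, 4, 1, 4, 6, 2, 3, 6, 3, 4, 0, 3, 3, 3, 0
n=5: candidate gives 2, actual a_5 = 3 ✗

no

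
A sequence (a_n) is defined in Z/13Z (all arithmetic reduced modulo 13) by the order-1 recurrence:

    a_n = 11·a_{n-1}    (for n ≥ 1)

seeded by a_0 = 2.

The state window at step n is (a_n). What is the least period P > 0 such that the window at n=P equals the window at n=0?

12

n=0: window = (2)
n=1: window = (9)
n=2: window = (8)
n=3: window = (10)
n=4: window = (6)
n=5: window = (1)
n=6: window = (11)
n=7: window = (4)
n=8: window = (5)
n=9: window = (3)
n=10: window = (7)
n=11: window = (12)
n=12: window = (2)
window at n=12 equals window at n=0 → period = 12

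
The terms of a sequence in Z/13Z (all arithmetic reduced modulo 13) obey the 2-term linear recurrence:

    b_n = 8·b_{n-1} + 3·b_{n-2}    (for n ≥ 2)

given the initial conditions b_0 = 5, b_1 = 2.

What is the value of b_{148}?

3

b_2 = 8·2 + 3·5 = 5
b_3 = 8·5 + 3·2 = 7
b_4 = 8·7 + 3·5 = 6
b_5 = 8·6 + 3·7 = 4
b_6 = 8·4 + 3·6 = 11
b_7 = 8·11 + 3·4 = 9
b_8 = 8·9 + 3·11 = 1
b_9 = 8·1 + 3·9 = 9
b_10 = 8·9 + 3·1 = 10
b_11 = 8·10 + 3·9 = 3
b_12 = 8·3 + 3·10 = 2
b_13 = 8·2 + 3·3 = 12
b_14 = 8·12 + 3·2 = 11
b_15 = 8·11 + 3·12 = 7
b_16 = 8·7 + 3·11 = 11
b_17 = 8·11 + 3·7 = 5
b_18 = 8·5 + 3·11 = 8
b_19 = 8·8 + 3·5 = 1
b_20 = 8·1 + 3·8 = 6
b_21 = 8·6 + 3·1 = 12
b_22 = 8·12 + 3·6 = 10
b_23 = 8·10 + 3·12 = 12
b_24 = 8·12 + 3·10 = 9
b_25 = 8·9 + 3·12 = 4
b_26 = 8·4 + 3·9 = 7
b_27 = 8·7 + 3·4 = 3
b_28 = 8·3 + 3·7 = 6
b_29 = 8·6 + 3·3 = 5
b_30 = 8·5 + 3·6 = 6
b_31 = 8·6 + 3·5 = 11
b_32 = 8·11 + 3·6 = 2
b_33 = 8·2 + 3·11 = 10
b_34 = 8·10 + 3·2 = 8
b_35 = 8·8 + 3·10 = 3
b_36 = 8·3 + 3·8 = 9
b_37 = 8·9 + 3·3 = 3
b_38 = 8·3 + 3·9 = 12
b_39 = 8·12 + 3·3 = 1
b_40 = 8·1 + 3·12 = 5
b_41 = 8·5 + 3·1 = 4
b_42 = 8·4 + 3·5 = 8
b_43 = 8·8 + 3·4 = 11
b_44 = 8·11 + 3·8 = 8
b_45 = 8·8 + 3·11 = 6
b_46 = 8·6 + 3·8 = 7
b_47 = 8·7 + 3·6 = 9
b_48 = 8·9 + 3·7 = 2
b_49 = 8·2 + 3·9 = 4
b_50 = 8·4 + 3·2 = 12
b_51 = 8·12 + 3·4 = 4
b_52 = 8·4 + 3·12 = 3
b_53 = 8·3 + 3·4 = 10
b_54 = 8·10 + 3·3 = 11
b_55 = 8·11 + 3·10 = 1
b_56 = 8·1 + 3·11 = 2
b_57 = 8·2 + 3·1 = 6
b_58 = 8·6 + 3·2 = 2
b_59 = 8·2 + 3·6 = 8
b_60 = 8·8 + 3·2 = 5
b_61 = 8·5 + 3·8 = 12
b_62 = 8·12 + 3·5 = 7
b_63 = 8·7 + 3·12 = 1
b_64 = 8·1 + 3·7 = 3
b_65 = 8·3 + 3·1 = 1
b_66 = 8·1 + 3·3 = 4
b_67 = 8·4 + 3·1 = 9
b_68 = 8·9 + 3·4 = 6
b_69 = 8·6 + 3·9 = 10
b_70 = 8·10 + 3·6 = 7
b_71 = 8·7 + 3·10 = 8
b_72 = 8·8 + 3·7 = 7
b_73 = 8·7 + 3·8 = 2
b_74 = 8·2 + 3·7 = 11
b_75 = 8·11 + 3·2 = 3
b_76 = 8·3 + 3·11 = 5
b_77 = 8·5 + 3·3 = 10
b_78 = 8·10 + 3·5 = 4
b_79 = 8·4 + 3·10 = 10
b_80 = 8·10 + 3·4 = 1
b_81 = 8·1 + 3·10 = 12
b_82 = 8·12 + 3·1 = 8
b_83 = 8·8 + 3·12 = 9
b_84 = 8·9 + 3·8 = 5
b_85 = 8·5 + 3·9 = 2
b_86 = 8·2 + 3·5 = 5
b_87 = 8·5 + 3·2 = 7
b_88 = 8·7 + 3·5 = 6
b_89 = 8·6 + 3·7 = 4
b_90 = 8·4 + 3·6 = 11
b_91 = 8·11 + 3·4 = 9
b_92 = 8·9 + 3·11 = 1
b_93 = 8·1 + 3·9 = 9
b_94 = 8·9 + 3·1 = 10
b_95 = 8·10 + 3·9 = 3
b_96 = 8·3 + 3·10 = 2
b_97 = 8·2 + 3·3 = 12
b_98 = 8·12 + 3·2 = 11
b_99 = 8·11 + 3·12 = 7
b_100 = 8·7 + 3·11 = 11
b_101 = 8·11 + 3·7 = 5
b_102 = 8·5 + 3·11 = 8
b_103 = 8·8 + 3·5 = 1
b_104 = 8·1 + 3·8 = 6
b_105 = 8·6 + 3·1 = 12
b_106 = 8·12 + 3·6 = 10
b_107 = 8·10 + 3·12 = 12
b_108 = 8·12 + 3·10 = 9
b_109 = 8·9 + 3·12 = 4
b_110 = 8·4 + 3·9 = 7
b_111 = 8·7 + 3·4 = 3
b_112 = 8·3 + 3·7 = 6
b_113 = 8·6 + 3·3 = 5
b_114 = 8·5 + 3·6 = 6
b_115 = 8·6 + 3·5 = 11
b_116 = 8·11 + 3·6 = 2
b_117 = 8·2 + 3·11 = 10
b_118 = 8·10 + 3·2 = 8
b_119 = 8·8 + 3·10 = 3
b_120 = 8·3 + 3·8 = 9
b_121 = 8·9 + 3·3 = 3
b_122 = 8·3 + 3·9 = 12
b_123 = 8·12 + 3·3 = 1
b_124 = 8·1 + 3·12 = 5
b_125 = 8·5 + 3·1 = 4
b_126 = 8·4 + 3·5 = 8
b_127 = 8·8 + 3·4 = 11
b_128 = 8·11 + 3·8 = 8
b_129 = 8·8 + 3·11 = 6
b_130 = 8·6 + 3·8 = 7
b_131 = 8·7 + 3·6 = 9
b_132 = 8·9 + 3·7 = 2
b_133 = 8·2 + 3·9 = 4
b_134 = 8·4 + 3·2 = 12
b_135 = 8·12 + 3·4 = 4
b_136 = 8·4 + 3·12 = 3
b_137 = 8·3 + 3·4 = 10
b_138 = 8·10 + 3·3 = 11
b_139 = 8·11 + 3·10 = 1
b_140 = 8·1 + 3·11 = 2
b_141 = 8·2 + 3·1 = 6
b_142 = 8·6 + 3·2 = 2
b_143 = 8·2 + 3·6 = 8
b_144 = 8·8 + 3·2 = 5
b_145 = 8·5 + 3·8 = 12
b_146 = 8·12 + 3·5 = 7
b_147 = 8·7 + 3·12 = 1
b_148 = 8·1 + 3·7 = 3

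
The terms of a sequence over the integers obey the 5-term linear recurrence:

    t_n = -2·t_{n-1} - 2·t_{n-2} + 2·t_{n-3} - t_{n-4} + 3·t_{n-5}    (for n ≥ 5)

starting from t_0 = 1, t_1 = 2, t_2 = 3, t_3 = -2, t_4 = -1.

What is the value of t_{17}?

-17839

t_5 = -2·-1 + -2·-2 + 2·3 + -1·2 + 3·1 = 13
t_6 = -2·13 + -2·-1 + 2·-2 + -1·3 + 3·2 = -25
t_7 = -2·-25 + -2·13 + 2·-1 + -1·-2 + 3·3 = 33
t_8 = -2·33 + -2·-25 + 2·13 + -1·-1 + 3·-2 = 5
t_9 = -2·5 + -2·33 + 2·-25 + -1·13 + 3·-1 = -142
t_10 = -2·-142 + -2·5 + 2·33 + -1·-25 + 3·13 = 404
t_11 = -2·404 + -2·-142 + 2·5 + -1·33 + 3·-25 = -622
t_12 = -2·-622 + -2·404 + 2·-142 + -1·5 + 3·33 = 246
t_13 = -2·246 + -2·-622 + 2·404 + -1·-142 + 3·5 = 1717
t_14 = -2·1717 + -2·246 + 2·-622 + -1·404 + 3·-142 = -6000
t_15 = -2·-6000 + -2·1717 + 2·246 + -1·-622 + 3·404 = 10892
t_16 = -2·10892 + -2·-6000 + 2·1717 + -1·246 + 3·-622 = -8462
t_17 = -2·-8462 + -2·10892 + 2·-6000 + -1·1717 + 3·246 = -17839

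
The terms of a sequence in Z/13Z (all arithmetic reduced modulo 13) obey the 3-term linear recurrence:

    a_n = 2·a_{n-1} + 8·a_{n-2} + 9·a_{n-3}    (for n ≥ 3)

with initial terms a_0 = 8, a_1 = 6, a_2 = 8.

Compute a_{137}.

5

a_3 = 2·8 + 8·6 + 9·8 = 6
a_4 = 2·6 + 8·8 + 9·6 = 0
a_5 = 2·0 + 8·6 + 9·8 = 3
a_6 = 2·3 + 8·0 + 9·6 = 8
a_7 = 2·8 + 8·3 + 9·0 = 1
a_8 = 2·1 + 8·8 + 9·3 = 2
a_9 = 2·2 + 8·1 + 9·8 = 6
a_10 = 2·6 + 8·2 + 9·1 = 11
a_11 = 2·11 + 8·6 + 9·2 = 10
a_12 = 2·10 + 8·11 + 9·6 = 6
a_13 = 2·6 + 8·10 + 9·11 = 9
a_14 = 2·9 + 8·6 + 9·10 = 0
a_15 = 2·0 + 8·9 + 9·6 = 9
a_16 = 2·9 + 8·0 + 9·9 = 8
a_17 = 2·8 + 8·9 + 9·0 = 10
a_18 = 2·10 + 8·8 + 9·9 = 9
a_19 = 2·9 + 8·10 + 9·8 = 1
a_20 = 2·1 + 8·9 + 9·10 = 8
a_21 = 2·8 + 8·1 + 9·9 = 1
a_22 = 2·1 + 8·8 + 9·1 = 10
a_23 = 2·10 + 8·1 + 9·8 = 9
a_24 = 2·9 + 8·10 + 9·1 = 3
a_25 = 2·3 + 8·9 + 9·10 = 12
a_26 = 2·12 + 8·3 + 9·9 = 12
a_27 = 2·12 + 8·12 + 9·3 = 4
a_28 = 2·4 + 8·12 + 9·12 = 4
a_29 = 2·4 + 8·4 + 9·12 = 5
a_30 = 2·5 + 8·4 + 9·4 = 0
a_31 = 2·0 + 8·5 + 9·4 = 11
a_32 = 2·11 + 8·0 + 9·5 = 2
a_33 = 2·2 + 8·11 + 9·0 = 1
a_34 = 2·1 + 8·2 + 9·11 = 0
a_35 = 2·0 + 8·1 + 9·2 = 0
a_36 = 2·0 + 8·0 + 9·1 = 9
a_37 = 2·9 + 8·0 + 9·0 = 5
a_38 = 2·5 + 8·9 + 9·0 = 4
a_39 = 2·4 + 8·5 + 9·9 = 12
a_40 = 2·12 + 8·4 + 9·5 = 10
a_41 = 2·10 + 8·12 + 9·4 = 9
a_42 = 2·9 + 8·10 + 9·12 = 11
a_43 = 2·11 + 8·9 + 9·10 = 2
a_44 = 2·2 + 8·11 + 9·9 = 4
a_45 = 2·4 + 8·2 + 9·11 = 6
a_46 = 2·6 + 8·4 + 9·2 = 10
a_47 = 2·10 + 8·6 + 9·4 = 0
a_48 = 2·0 + 8·10 + 9·6 = 4
a_49 = 2·4 + 8·0 + 9·10 = 7
a_50 = 2·7 + 8·4 + 9·0 = 7
a_51 = 2·7 + 8·7 + 9·4 = 2
a_52 = 2·2 + 8·7 + 9·7 = 6
a_53 = 2·6 + 8·2 + 9·7 = 0
a_54 = 2·0 + 8·6 + 9·2 = 1
a_55 = 2·1 + 8·0 + 9·6 = 4
a_56 = 2·4 + 8·1 + 9·0 = 3
a_57 = 2·3 + 8·4 + 9·1 = 8
a_58 = 2·8 + 8·3 + 9·4 = 11
a_59 = 2·11 + 8·8 + 9·3 = 9
a_60 = 2·9 + 8·11 + 9·8 = 9
a_61 = 2·9 + 8·9 + 9·11 = 7
a_62 = 2·7 + 8·9 + 9·9 = 11
a_63 = 2·11 + 8·7 + 9·9 = 3
a_64 = 2·3 + 8·11 + 9·7 = 1
a_65 = 2·1 + 8·3 + 9·11 = 8
a_66 = 2·8 + 8·1 + 9·3 = 12
a_67 = 2·12 + 8·8 + 9·1 = 6
a_68 = 2·6 + 8·12 + 9·8 = 11
a_69 = 2·11 + 8·6 + 9·12 = 9
a_70 = 2·9 + 8·11 + 9·6 = 4
a_71 = 2·4 + 8·9 + 9·11 = 10
a_72 = 2·10 + 8·4 + 9·9 = 3
a_73 = 2·3 + 8·10 + 9·4 = 5
a_74 = 2·5 + 8·3 + 9·10 = 7
a_75 = 2·7 + 8·5 + 9·3 = 3
a_76 = 2·3 + 8·7 + 9·5 = 3
a_77 = 2·3 + 8·3 + 9·7 = 2
a_78 = 2·2 + 8·3 + 9·3 = 3
a_79 = 2·3 + 8·2 + 9·3 = 10
a_80 = 2·10 + 8·3 + 9·2 = 10
a_81 = 2·10 + 8·10 + 9·3 = 10
a_82 = 2·10 + 8·10 + 9·10 = 8
a_83 = 2·8 + 8·10 + 9·10 = 4
a_84 = 2·4 + 8·8 + 9·10 = 6
a_85 = 2·6 + 8·4 + 9·8 = 12
a_86 = 2·12 + 8·6 + 9·4 = 4
a_87 = 2·4 + 8·12 + 9·6 = 2
a_88 = 2·2 + 8·4 + 9·12 = 1
a_89 = 2·1 + 8·2 + 9·4 = 2
a_90 = 2·2 + 8·1 + 9·2 = 4
a_91 = 2·4 + 8·2 + 9·1 = 7
a_92 = 2·7 + 8·4 + 9·2 = 12
a_93 = 2·12 + 8·7 + 9·4 = 12
a_94 = 2·12 + 8·12 + 9·7 = 1
a_95 = 2·1 + 8·12 + 9·12 = 11
a_96 = 2·11 + 8·1 + 9·12 = 8
a_97 = 2·8 + 8·11 + 9·1 = 9
a_98 = 2·9 + 8·8 + 9·11 = 12
a_99 = 2·12 + 8·9 + 9·8 = 12
a_100 = 2·12 + 8·12 + 9·9 = 6
a_101 = 2·6 + 8·12 + 9·12 = 8
a_102 = 2·8 + 8·6 + 9·12 = 3
a_103 = 2·3 + 8·8 + 9·6 = 7
a_104 = 2·7 + 8·3 + 9·8 = 6
a_105 = 2·6 + 8·7 + 9·3 = 4
a_106 = 2·4 + 8·6 + 9·7 = 2
a_107 = 2·2 + 8·4 + 9·6 = 12
a_108 = 2·12 + 8·2 + 9·4 = 11
a_109 = 2·11 + 8·12 + 9·2 = 6
a_110 = 2·6 + 8·11 + 9·12 = 0
a_111 = 2·0 + 8·6 + 9·11 = 4
a_112 = 2·4 + 8·0 + 9·6 = 10
a_113 = 2·10 + 8·4 + 9·0 = 0
a_114 = 2·0 + 8·10 + 9·4 = 12
a_115 = 2·12 + 8·0 + 9·10 = 10
a_116 = 2·10 + 8·12 + 9·0 = 12
a_117 = 2·12 + 8·10 + 9·12 = 4
a_118 = 2·4 + 8·12 + 9·10 = 12
a_119 = 2·12 + 8·4 + 9·12 = 8
a_120 = 2·8 + 8·12 + 9·4 = 5
a_121 = 2·5 + 8·8 + 9·12 = 0
a_122 = 2·0 + 8·5 + 9·8 = 8
a_123 = 2·8 + 8·0 + 9·5 = 9
a_124 = 2·9 + 8·8 + 9·0 = 4
a_125 = 2·4 + 8·9 + 9·8 = 9
a_126 = 2·9 + 8·4 + 9·9 = 1
a_127 = 2·1 + 8·9 + 9·4 = 6
a_128 = 2·6 + 8·1 + 9·9 = 10
a_129 = 2·10 + 8·6 + 9·1 = 12
a_130 = 2·12 + 8·10 + 9·6 = 2
a_131 = 2·2 + 8·12 + 9·10 = 8
a_132 = 2·8 + 8·2 + 9·12 = 10
a_133 = 2·10 + 8·8 + 9·2 = 11
a_134 = 2·11 + 8·10 + 9·8 = 5
a_135 = 2·5 + 8·11 + 9·10 = 6
a_136 = 2·6 + 8·5 + 9·11 = 8
a_137 = 2·8 + 8·6 + 9·5 = 5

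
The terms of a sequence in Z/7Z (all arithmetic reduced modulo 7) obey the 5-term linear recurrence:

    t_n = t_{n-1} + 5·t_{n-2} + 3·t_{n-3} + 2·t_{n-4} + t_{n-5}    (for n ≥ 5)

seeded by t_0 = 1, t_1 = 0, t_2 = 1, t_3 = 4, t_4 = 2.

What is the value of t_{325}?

t_5 = 1·2 + 5·4 + 3·1 + 2·0 + 1·1 = 5
t_6 = 1·5 + 5·2 + 3·4 + 2·1 + 1·0 = 1
t_7 = 1·1 + 5·5 + 3·2 + 2·4 + 1·1 = 6
t_8 = 1·6 + 5·1 + 3·5 + 2·2 + 1·4 = 6
t_9 = 1·6 + 5·6 + 3·1 + 2·5 + 1·2 = 2
t_10 = 1·2 + 5·6 + 3·6 + 2·1 + 1·5 = 1
t_11 = 1·1 + 5·2 + 3·6 + 2·6 + 1·1 = 0
t_12 = 1·0 + 5·1 + 3·2 + 2·6 + 1·6 = 1
t_13 = 1·1 + 5·0 + 3·1 + 2·2 + 1·6 = 0
t_14 = 1·0 + 5·1 + 3·0 + 2·1 + 1·2 = 2
t_15 = 1·2 + 5·0 + 3·1 + 2·0 + 1·1 = 6
t_16 = 1·6 + 5·2 + 3·0 + 2·1 + 1·0 = 4
t_17 = 1·4 + 5·6 + 3·2 + 2·0 + 1·1 = 6
t_18 = 1·6 + 5·4 + 3·6 + 2·2 + 1·0 = 6
t_19 = 1·6 + 5·6 + 3·4 + 2·6 + 1·2 = 6
t_20 = 1·6 + 5·6 + 3·6 + 2·4 + 1·6 = 5
t_21 = 1·5 + 5·6 + 3·6 + 2·6 + 1·4 = 6
t_22 = 1·6 + 5·5 + 3·6 + 2·6 + 1·6 = 4
t_23 = 1·4 + 5·6 + 3·5 + 2·6 + 1·6 = 4
t_24 = 1·4 + 5·4 + 3·6 + 2·5 + 1·6 = 2
t_25 = 1·2 + 5·4 + 3·4 + 2·6 + 1·5 = 2
t_26 = 1·2 + 5·2 + 3·4 + 2·4 + 1·6 = 3
t_27 = 1·3 + 5·2 + 3·2 + 2·4 + 1·4 = 3
t_28 = 1·3 + 5·3 + 3·2 + 2·2 + 1·4 = 4
t_29 = 1·4 + 5·3 + 3·3 + 2·2 + 1·2 = 6
t_30 = 1·6 + 5·4 + 3·3 + 2·3 + 1·2 = 1
t_31 = 1·1 + 5·6 + 3·4 + 2·3 + 1·3 = 3
t_32 = 1·3 + 5·1 + 3·6 + 2·4 + 1·3 = 2
t_33 = 1·2 + 5·3 + 3·1 + 2·6 + 1·4 = 1
t_34 = 1·1 + 5·2 + 3·3 + 2·1 + 1·6 = 0
t_35 = 1·0 + 5·1 + 3·2 + 2·3 + 1·1 = 4
t_36 = 1·4 + 5·0 + 3·1 + 2·2 + 1·3 = 0
t_37 = 1·0 + 5·4 + 3·0 + 2·1 + 1·2 = 3
t_38 = 1·3 + 5·0 + 3·4 + 2·0 + 1·1 = 2
t_39 = 1·2 + 5·3 + 3·0 + 2·4 + 1·0 = 4
t_40 = 1·4 + 5·2 + 3·3 + 2·0 + 1·4 = 6
t_41 = 1·6 + 5·4 + 3·2 + 2·3 + 1·0 = 3
t_42 = 1·3 + 5·6 + 3·4 + 2·2 + 1·3 = 3
t_43 = 1·3 + 5·3 + 3·6 + 2·4 + 1·2 = 4
t_44 = 1·4 + 5·3 + 3·3 + 2·6 + 1·4 = 2
t_45 = 1·2 + 5·4 + 3·3 + 2·3 + 1·6 = 1
t_46 = 1·1 + 5·2 + 3·4 + 2·3 + 1·3 = 4
t_47 = 1·4 + 5·1 + 3·2 + 2·4 + 1·3 = 5
t_48 = 1·5 + 5·4 + 3·1 + 2·2 + 1·4 = 1
t_49 = 1·1 + 5·5 + 3·4 + 2·1 + 1·2 = 0
t_50 = 1·0 + 5·1 + 3·5 + 2·4 + 1·1 = 1
t_51 = 1·1 + 5·0 + 3·1 + 2·5 + 1·4 = 4
t_52 = 1·4 + 5·1 + 3·0 + 2·1 + 1·5 = 2
(t_48, t_49, t_50, t_51, t_52) = (1, 0, 1, 4, 2) = (t_0, t_1, t_2, t_3, t_4), so the sequence has period 48.
325 ≡ 37 (mod 48), hence t_325 = t_37 = 3.

3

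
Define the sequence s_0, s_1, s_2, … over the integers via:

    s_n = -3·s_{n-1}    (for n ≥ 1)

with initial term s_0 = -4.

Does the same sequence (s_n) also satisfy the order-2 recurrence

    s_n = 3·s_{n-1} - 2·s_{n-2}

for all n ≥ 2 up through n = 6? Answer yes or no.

Terms s_0..s_6: -4, 12, -36, 108, -324, 972, -2916
n=2: candidate gives 44, actual s_2 = -36 ✗

no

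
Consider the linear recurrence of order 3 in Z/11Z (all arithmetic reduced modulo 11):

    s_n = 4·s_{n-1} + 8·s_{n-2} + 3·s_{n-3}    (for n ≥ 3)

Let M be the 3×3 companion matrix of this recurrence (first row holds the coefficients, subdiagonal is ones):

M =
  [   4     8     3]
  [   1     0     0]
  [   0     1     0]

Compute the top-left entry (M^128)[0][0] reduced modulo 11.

0

(M^128)[0][0] is the top entry after applying M 128 times to the unit state (1, 0, 0). Equivalently it is h_{130} for the auxiliary sequence (h_n) obeying the same recurrence with h_2 = 1 and h_i = 0 for 0 ≤ i < 2:
h_3 = 4·1 + 8·0 + 3·0 = 4
h_4 = 4·4 + 8·1 + 3·0 = 2
h_5 = 4·2 + 8·4 + 3·1 = 10
h_6 = 4·10 + 8·2 + 3·4 = 2
h_7 = 4·2 + 8·10 + 3·2 = 6
h_8 = 4·6 + 8·2 + 3·10 = 4
h_9 = 4·4 + 8·6 + 3·2 = 4
h_10 = 4·4 + 8·4 + 3·6 = 0
h_11 = 4·0 + 8·4 + 3·4 = 0
h_12 = 4·0 + 8·0 + 3·4 = 1
(h_10, h_11, h_12) = (0, 0, 1) = (h_0, h_1, h_2), so the sequence has period 10.
130 ≡ 0 (mod 10), hence h_130 = h_0 = 0.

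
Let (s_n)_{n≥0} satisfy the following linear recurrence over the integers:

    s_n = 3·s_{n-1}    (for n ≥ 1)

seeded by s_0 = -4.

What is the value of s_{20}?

s_1 = 3·-4 = -12
s_2 = 3·-12 = -36
s_3 = 3·-36 = -108
s_4 = 3·-108 = -324
s_5 = 3·-324 = -972
s_6 = 3·-972 = -2916
s_7 = 3·-2916 = -8748
s_8 = 3·-8748 = -26244
s_9 = 3·-26244 = -78732
s_10 = 3·-78732 = -236196
s_11 = 3·-236196 = -708588
s_12 = 3·-708588 = -2125764
s_13 = 3·-2125764 = -6377292
s_14 = 3·-6377292 = -19131876
s_15 = 3·-19131876 = -57395628
s_16 = 3·-57395628 = -172186884
s_17 = 3·-172186884 = -516560652
s_18 = 3·-516560652 = -1549681956
s_19 = 3·-1549681956 = -4649045868
s_20 = 3·-4649045868 = -13947137604

-13947137604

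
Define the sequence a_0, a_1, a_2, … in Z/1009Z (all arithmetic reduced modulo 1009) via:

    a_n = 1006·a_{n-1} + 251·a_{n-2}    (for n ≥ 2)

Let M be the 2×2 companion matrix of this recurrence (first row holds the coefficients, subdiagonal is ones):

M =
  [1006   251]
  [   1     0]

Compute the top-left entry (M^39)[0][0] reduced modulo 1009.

441

(M^39)[0][0] is the top entry after applying M 39 times to the unit state (1, 0). Equivalently it is h_{40} for the auxiliary sequence (h_n) obeying the same recurrence with h_1 = 1 and h_i = 0 for 0 ≤ i < 1:
h_2 = 1006·1 + 251·0 = 1006
h_3 = 1006·1006 + 251·1 = 260
h_4 = 1006·260 + 251·1006 = 485
h_5 = 1006·485 + 251·260 = 238
h_6 = 1006·238 + 251·485 = 950
h_7 = 1006·950 + 251·238 = 384
h_8 = 1006·384 + 251·950 = 183
h_9 = 1006·183 + 251·384 = 989
h_10 = 1006·989 + 251·183 = 588
h_11 = 1006·588 + 251·989 = 279
h_12 = 1006·279 + 251·588 = 446
h_13 = 1006·446 + 251·279 = 79
h_14 = 1006·79 + 251·446 = 719
h_15 = 1006·719 + 251·79 = 519
h_16 = 1006·519 + 251·719 = 319
h_17 = 1006·319 + 251·519 = 160
h_18 = 1006·160 + 251·319 = 887
h_19 = 1006·887 + 251·160 = 166
h_20 = 1006·166 + 251·887 = 159
h_21 = 1006·159 + 251·166 = 829
h_22 = 1006·829 + 251·159 = 89
h_23 = 1006·89 + 251·829 = 967
h_24 = 1006·967 + 251·89 = 267
h_25 = 1006·267 + 251·967 = 765
h_26 = 1006·765 + 251·267 = 146
h_27 = 1006·146 + 251·765 = 876
h_28 = 1006·876 + 251·146 = 721
h_29 = 1006·721 + 251·876 = 778
h_30 = 1006·778 + 251·721 = 44
h_31 = 1006·44 + 251·778 = 409
h_32 = 1006·409 + 251·44 = 736
h_33 = 1006·736 + 251·409 = 560
h_34 = 1006·560 + 251·736 = 427
h_35 = 1006·427 + 251·560 = 37
h_36 = 1006·37 + 251·427 = 112
h_37 = 1006·112 + 251·37 = 879
h_38 = 1006·879 + 251·112 = 250
h_39 = 1006·250 + 251·879 = 926
h_40 = 1006·926 + 251·250 = 441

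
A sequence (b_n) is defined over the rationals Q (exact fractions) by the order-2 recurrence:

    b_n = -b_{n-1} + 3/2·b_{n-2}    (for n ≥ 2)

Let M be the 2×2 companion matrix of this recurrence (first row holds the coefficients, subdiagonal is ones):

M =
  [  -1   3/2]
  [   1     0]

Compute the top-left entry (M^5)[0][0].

-55/4

(M^5)[0][0] is the top entry after applying M 5 times to the unit state (1, 0). Equivalently it is h_{6} for the auxiliary sequence (h_n) obeying the same recurrence with h_1 = 1 and h_i = 0 for 0 ≤ i < 1:
h_2 = -1·1 + 3/2·0 = -1
h_3 = -1·-1 + 3/2·1 = 5/2
h_4 = -1·5/2 + 3/2·-1 = -4
h_5 = -1·-4 + 3/2·5/2 = 31/4
h_6 = -1·31/4 + 3/2·-4 = -55/4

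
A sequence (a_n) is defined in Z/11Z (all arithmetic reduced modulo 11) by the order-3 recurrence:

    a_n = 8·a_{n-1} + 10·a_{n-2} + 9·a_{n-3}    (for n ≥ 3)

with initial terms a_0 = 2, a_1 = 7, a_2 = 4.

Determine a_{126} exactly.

7

a_3 = 8·4 + 10·7 + 9·2 = 10
a_4 = 8·10 + 10·4 + 9·7 = 7
a_5 = 8·7 + 10·10 + 9·4 = 5
a_6 = 8·5 + 10·7 + 9·10 = 2
a_7 = 8·2 + 10·5 + 9·7 = 8
a_8 = 8·8 + 10·2 + 9·5 = 8
a_9 = 8·8 + 10·8 + 9·2 = 8
a_10 = 8·8 + 10·8 + 9·8 = 7
a_11 = 8·7 + 10·8 + 9·8 = 10
a_12 = 8·10 + 10·7 + 9·8 = 2
a_13 = 8·2 + 10·10 + 9·7 = 3
a_14 = 8·3 + 10·2 + 9·10 = 2
a_15 = 8·2 + 10·3 + 9·2 = 9
a_16 = 8·9 + 10·2 + 9·3 = 9
a_17 = 8·9 + 10·9 + 9·2 = 4
a_18 = 8·4 + 10·9 + 9·9 = 5
a_19 = 8·5 + 10·4 + 9·9 = 7
a_20 = 8·7 + 10·5 + 9·4 = 10
a_21 = 8·10 + 10·7 + 9·5 = 8
a_22 = 8·8 + 10·10 + 9·7 = 7
a_23 = 8·7 + 10·8 + 9·10 = 6
a_24 = 8·6 + 10·7 + 9·8 = 3
a_25 = 8·3 + 10·6 + 9·7 = 4
a_26 = 8·4 + 10·3 + 9·6 = 6
a_27 = 8·6 + 10·4 + 9·3 = 5
a_28 = 8·5 + 10·6 + 9·4 = 4
a_29 = 8·4 + 10·5 + 9·6 = 4
a_30 = 8·4 + 10·4 + 9·5 = 7
a_31 = 8·7 + 10·4 + 9·4 = 0
a_32 = 8·0 + 10·7 + 9·4 = 7
a_33 = 8·7 + 10·0 + 9·7 = 9
a_34 = 8·9 + 10·7 + 9·0 = 10
a_35 = 8·10 + 10·9 + 9·7 = 2
a_36 = 8·2 + 10·10 + 9·9 = 10
a_37 = 8·10 + 10·2 + 9·10 = 3
a_38 = 8·3 + 10·10 + 9·2 = 10
a_39 = 8·10 + 10·3 + 9·10 = 2
a_40 = 8·2 + 10·10 + 9·3 = 0
a_41 = 8·0 + 10·2 + 9·10 = 0
a_42 = 8·0 + 10·0 + 9·2 = 7
a_43 = 8·7 + 10·0 + 9·0 = 1
a_44 = 8·1 + 10·7 + 9·0 = 1
a_45 = 8·1 + 10·1 + 9·7 = 4
a_46 = 8·4 + 10·1 + 9·1 = 7
a_47 = 8·7 + 10·4 + 9·1 = 6
a_48 = 8·6 + 10·7 + 9·4 = 0
a_49 = 8·0 + 10·6 + 9·7 = 2
a_50 = 8·2 + 10·0 + 9·6 = 4
a_51 = 8·4 + 10·2 + 9·0 = 8
a_52 = 8·8 + 10·4 + 9·2 = 1
a_53 = 8·1 + 10·8 + 9·4 = 3
a_54 = 8·3 + 10·1 + 9·8 = 7
a_55 = 8·7 + 10·3 + 9·1 = 7
a_56 = 8·7 + 10·7 + 9·3 = 10
a_57 = 8·10 + 10·7 + 9·7 = 4
a_58 = 8·4 + 10·10 + 9·7 = 8
a_59 = 8·8 + 10·4 + 9·10 = 7
a_60 = 8·7 + 10·8 + 9·4 = 7
a_61 = 8·7 + 10·7 + 9·8 = 0
a_62 = 8·0 + 10·7 + 9·7 = 1
a_63 = 8·1 + 10·0 + 9·7 = 5
a_64 = 8·5 + 10·1 + 9·0 = 6
a_65 = 8·6 + 10·5 + 9·1 = 8
a_66 = 8·8 + 10·6 + 9·5 = 4
a_67 = 8·4 + 10·8 + 9·6 = 1
a_68 = 8·1 + 10·4 + 9·8 = 10
a_69 = 8·10 + 10·1 + 9·4 = 5
a_70 = 8·5 + 10·10 + 9·1 = 6
a_71 = 8·6 + 10·5 + 9·10 = 1
a_72 = 8·1 + 10·6 + 9·5 = 3
a_73 = 8·3 + 10·1 + 9·6 = 0
a_74 = 8·0 + 10·3 + 9·1 = 6
a_75 = 8·6 + 10·0 + 9·3 = 9
a_76 = 8·9 + 10·6 + 9·0 = 0
a_77 = 8·0 + 10·9 + 9·6 = 1
a_78 = 8·1 + 10·0 + 9·9 = 1
a_79 = 8·1 + 10·1 + 9·0 = 7
a_80 = 8·7 + 10·1 + 9·1 = 9
a_81 = 8·9 + 10·7 + 9·1 = 8
a_82 = 8·8 + 10·9 + 9·7 = 8
a_83 = 8·8 + 10·8 + 9·9 = 5
a_84 = 8·5 + 10·8 + 9·8 = 5
a_85 = 8·5 + 10·5 + 9·8 = 8
a_86 = 8·8 + 10·5 + 9·5 = 5
a_87 = 8·5 + 10·8 + 9·5 = 0
a_88 = 8·0 + 10·5 + 9·8 = 1
a_89 = 8·1 + 10·0 + 9·5 = 9
a_90 = 8·9 + 10·1 + 9·0 = 5
a_91 = 8·5 + 10·9 + 9·1 = 7
a_92 = 8·7 + 10·5 + 9·9 = 0
a_93 = 8·0 + 10·7 + 9·5 = 5
a_94 = 8·5 + 10·0 + 9·7 = 4
a_95 = 8·4 + 10·5 + 9·0 = 5
a_96 = 8·5 + 10·4 + 9·5 = 4
a_97 = 8·4 + 10·5 + 9·4 = 8
a_98 = 8·8 + 10·4 + 9·5 = 6
a_99 = 8·6 + 10·8 + 9·4 = 10
a_100 = 8·10 + 10·6 + 9·8 = 3
a_101 = 8·3 + 10·10 + 9·6 = 2
a_102 = 8·2 + 10·3 + 9·10 = 4
a_103 = 8·4 + 10·2 + 9·3 = 2
a_104 = 8·2 + 10·4 + 9·2 = 8
a_105 = 8·8 + 10·2 + 9·4 = 10
a_106 = 8·10 + 10·8 + 9·2 = 2
a_107 = 8·2 + 10·10 + 9·8 = 1
a_108 = 8·1 + 10·2 + 9·10 = 8
a_109 = 8·8 + 10·1 + 9·2 = 4
a_110 = 8·4 + 10·8 + 9·1 = 0
a_111 = 8·0 + 10·4 + 9·8 = 2
a_112 = 8·2 + 10·0 + 9·4 = 8
a_113 = 8·8 + 10·2 + 9·0 = 7
a_114 = 8·7 + 10·8 + 9·2 = 0
a_115 = 8·0 + 10·7 + 9·8 = 10
a_116 = 8·10 + 10·0 + 9·7 = 0
a_117 = 8·0 + 10·10 + 9·0 = 1
a_118 = 8·1 + 10·0 + 9·10 = 10
a_119 = 8·10 + 10·1 + 9·0 = 2
a_120 = 8·2 + 10·10 + 9·1 = 4
a_121 = 8·4 + 10·2 + 9·10 = 10
a_122 = 8·10 + 10·4 + 9·2 = 6
a_123 = 8·6 + 10·10 + 9·4 = 8
a_124 = 8·8 + 10·6 + 9·10 = 5
a_125 = 8·5 + 10·8 + 9·6 = 9
a_126 = 8·9 + 10·5 + 9·8 = 7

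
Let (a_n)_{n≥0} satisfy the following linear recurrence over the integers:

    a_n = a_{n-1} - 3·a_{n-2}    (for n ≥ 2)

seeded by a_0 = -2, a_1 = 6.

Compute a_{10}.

a_2 = 1·6 + -3·-2 = 12
a_3 = 1·12 + -3·6 = -6
a_4 = 1·-6 + -3·12 = -42
a_5 = 1·-42 + -3·-6 = -24
a_6 = 1·-24 + -3·-42 = 102
a_7 = 1·102 + -3·-24 = 174
a_8 = 1·174 + -3·102 = -132
a_9 = 1·-132 + -3·174 = -654
a_10 = 1·-654 + -3·-132 = -258

-258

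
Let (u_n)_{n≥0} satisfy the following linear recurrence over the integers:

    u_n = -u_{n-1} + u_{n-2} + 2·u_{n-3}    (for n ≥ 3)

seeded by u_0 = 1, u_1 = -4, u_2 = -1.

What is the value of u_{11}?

u_3 = -1·-1 + 1·-4 + 2·1 = -1
u_4 = -1·-1 + 1·-1 + 2·-4 = -8
u_5 = -1·-8 + 1·-1 + 2·-1 = 5
u_6 = -1·5 + 1·-8 + 2·-1 = -15
u_7 = -1·-15 + 1·5 + 2·-8 = 4
u_8 = -1·4 + 1·-15 + 2·5 = -9
u_9 = -1·-9 + 1·4 + 2·-15 = -17
u_10 = -1·-17 + 1·-9 + 2·4 = 16
u_11 = -1·16 + 1·-17 + 2·-9 = -51

-51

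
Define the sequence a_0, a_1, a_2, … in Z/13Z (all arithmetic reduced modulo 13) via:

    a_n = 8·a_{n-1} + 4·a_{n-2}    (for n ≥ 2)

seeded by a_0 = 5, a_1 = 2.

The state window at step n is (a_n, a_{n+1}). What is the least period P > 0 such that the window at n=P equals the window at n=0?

21

n=0: window = (5, 2)
n=1: window = (2, 10)
n=2: window = (10, 10)
n=3: window = (10, 3)
n=4: window = (3, 12)
n=5: window = (12, 4)
n=6: window = (4, 2)
n=7: window = (2, 6)
n=8: window = (6, 4)
n=9: window = (4, 4)
n=10: window = (4, 9)
n=11: window = (9, 10)
n=12: window = (10, 12)
n=13: window = (12, 6)
n=14: window = (6, 5)
n=15: window = (5, 12)
n=16: window = (12, 12)
n=17: window = (12, 1)
n=18: window = (1, 4)
n=19: window = (4, 10)
n=20: window = (10, 5)
n=21: window = (5, 2)
window at n=21 equals window at n=0 → period = 21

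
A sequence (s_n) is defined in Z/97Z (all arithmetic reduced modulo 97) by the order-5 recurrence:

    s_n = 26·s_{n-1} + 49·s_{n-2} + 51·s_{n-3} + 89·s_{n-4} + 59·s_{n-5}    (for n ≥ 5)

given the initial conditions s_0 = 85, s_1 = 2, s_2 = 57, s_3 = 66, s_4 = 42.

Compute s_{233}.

s_5 = 26·42 + 49·66 + 51·57 + 89·2 + 59·85 = 10
s_6 = 26·10 + 49·42 + 51·66 + 89·57 + 59·2 = 11
s_7 = 26·11 + 49·10 + 51·42 + 89·66 + 59·57 = 30
s_8 = 26·30 + 49·11 + 51·10 + 89·42 + 59·66 = 52
s_9 = 26·52 + 49·30 + 51·11 + 89·10 + 59·42 = 58
s_10 = 26·58 + 49·52 + 51·30 + 89·11 + 59·10 = 74
Continuing the recurrence:
  s_11 = 67;  s_12 = 77;  s_13 = 23;  s_14 = 45;  s_15 = 63;  s_16 = 11
  s_17 = 36;  s_18 = 59;  s_19 = 93;  s_20 = 7;  s_21 = 58;  s_22 = 1
  s_23 = 45;  s_24 = 5;  s_25 = 7;  s_26 = 25;  s_27 = 74;  s_28 = 10
  s_29 = 65;  s_30 = 56;  s_31 = 20;  s_32 = 1;  s_33 = 52;  s_34 = 85
  s_35 = 96;  s_36 = 9;  s_37 = 89;  s_38 = 48;  s_39 = 33;  s_40 = 52
  s_41 = 95;  s_42 = 25;  s_43 = 49;  s_44 = 48;  s_45 = 54;  s_46 = 20
  s_47 = 4;  s_48 = 40;  s_49 = 0;  s_50 = 49;  s_51 = 0;  s_52 = 86
  s_53 = 14;  s_54 = 15;  s_55 = 11;  s_56 = 77;  s_57 = 23;  s_58 = 12
  s_59 = 52;  s_60 = 42;  s_61 = 75;  s_62 = 64;  s_63 = 13;  s_64 = 40
  s_65 = 29;  s_66 = 15;  s_67 = 54;  s_68 = 88;  s_69 = 67;  s_70 = 20
  s_71 = 14;  s_72 = 65;  s_73 = 1;  s_74 = 55;  s_75 = 42;  s_76 = 70
  s_77 = 34;  s_78 = 61;  s_79 = 31;  s_80 = 75;  s_81 = 59;  s_82 = 63
  s_83 = 65;  s_84 = 91;  s_85 = 10;  s_86 = 50;  s_87 = 25;  s_88 = 24
  s_89 = 85;  s_90 = 1;  s_91 = 17;  s_92 = 95;  s_93 = 16;  s_94 = 81
  s_95 = 92;  s_96 = 48;  s_97 = 38;  s_98 = 83;  s_99 = 35;  s_100 = 28
  s_101 = 86;  s_102 = 84;  s_103 = 27;  s_104 = 84;  s_105 = 25;  s_106 = 69
  s_107 = 15;  s_108 = 50;  s_109 = 28;  s_110 = 16;  s_111 = 44;  s_112 = 58
  s_113 = 28;  s_114 = 63;  s_115 = 61;  s_116 = 85;  s_117 = 67;  s_118 = 78
  s_119 = 71;  s_120 = 73;  s_121 = 60;  s_122 = 59;  s_123 = 9;  s_124 = 90
  s_125 = 14;  s_126 = 56;  s_127 = 53;  s_128 = 88;  s_129 = 38;  s_130 = 39
  s_131 = 59;  s_132 = 46;  s_133 = 3;  s_134 = 93;  s_135 = 47;  s_136 = 24
  s_137 = 78;  s_138 = 87;  s_139 = 3;  s_140 = 36;  s_141 = 7;  s_142 = 88
  s_143 = 70;  s_144 = 73;  s_145 = 50;  s_146 = 8;  s_147 = 52;  s_148 = 80
  s_149 = 19;  s_150 = 58;  s_151 = 76;  s_152 = 67;  s_153 = 91;  s_154 = 94
  s_155 = 39;  s_156 = 47;  s_157 = 94;  s_158 = 4;  s_159 = 22;  s_160 = 18
  s_161 = 85;  s_162 = 28;  s_163 = 51;  s_164 = 39;  s_165 = 85;  s_166 = 67
  s_167 = 22;  s_168 = 23;  s_169 = 21;  s_170 = 96;  s_171 = 36;  s_172 = 65
  s_173 = 33;  s_174 = 45;  s_175 = 32;  s_176 = 19;  s_177 = 71;  s_178 = 79
  s_179 = 74;  s_180 = 94;  s_181 = 79;  s_182 = 23;  s_183 = 43;  s_184 = 91
  s_185 = 84;  s_186 = 24;  s_187 = 15;  s_188 = 93;  s_189 = 53;  s_190 = 18
  s_191 = 83;  s_192 = 64;  s_193 = 72;  s_194 = 2;  s_195 = 64;  s_196 = 22
  s_197 = 26;  s_198 = 35;  s_199 = 2;  s_200 = 0;  s_201 = 63;  s_202 = 84
  s_203 = 45;  s_204 = 81;  s_205 = 40;  s_206 = 67;  s_207 = 13;  s_208 = 5
  s_209 = 10;  s_210 = 82;  s_211 = 33;  s_212 = 2;  s_213 = 52;  s_214 = 60
  s_215 = 54;  s_216 = 3;  s_217 = 54;  s_218 = 6;  s_219 = 49;  s_220 = 15
  s_221 = 29;  s_222 = 45;  s_223 = 20;  s_224 = 88;  s_225 = 8;  s_226 = 4
  s_227 = 10;  s_228 = 79;  s_229 = 19;  s_230 = 77;  s_231 = 37
s_232 = 26·37 + 49·77 + 51·19 + 89·79 + 59·10 = 36
s_233 = 26·36 + 49·37 + 51·77 + 89·19 + 59·79 = 30

30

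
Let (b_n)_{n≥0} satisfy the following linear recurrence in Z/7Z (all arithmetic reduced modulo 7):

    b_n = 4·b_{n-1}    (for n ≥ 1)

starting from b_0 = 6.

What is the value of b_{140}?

b_1 = 4·6 = 3
b_2 = 4·3 = 5
b_3 = 4·5 = 6
(b_3) = (6) = (b_0), so the sequence has period 3.
140 ≡ 2 (mod 3), hence b_140 = b_2 = 5.

5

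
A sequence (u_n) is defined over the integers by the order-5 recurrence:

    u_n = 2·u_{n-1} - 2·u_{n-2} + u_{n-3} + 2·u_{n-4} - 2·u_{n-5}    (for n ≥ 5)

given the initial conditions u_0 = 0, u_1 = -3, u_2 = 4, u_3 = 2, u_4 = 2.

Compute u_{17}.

u_5 = 2·2 + -2·2 + 1·4 + 2·-3 + -2·0 = -2
u_6 = 2·-2 + -2·2 + 1·2 + 2·4 + -2·-3 = 8
u_7 = 2·8 + -2·-2 + 1·2 + 2·2 + -2·4 = 18
u_8 = 2·18 + -2·8 + 1·-2 + 2·2 + -2·2 = 18
u_9 = 2·18 + -2·18 + 1·8 + 2·-2 + -2·2 = 0
u_10 = 2·0 + -2·18 + 1·18 + 2·8 + -2·-2 = 2
u_11 = 2·2 + -2·0 + 1·18 + 2·18 + -2·8 = 42
u_12 = 2·42 + -2·2 + 1·0 + 2·18 + -2·18 = 80
u_13 = 2·80 + -2·42 + 1·2 + 2·0 + -2·18 = 42
u_14 = 2·42 + -2·80 + 1·42 + 2·2 + -2·0 = -30
u_15 = 2·-30 + -2·42 + 1·80 + 2·42 + -2·2 = 16
u_16 = 2·16 + -2·-30 + 1·42 + 2·80 + -2·42 = 210
u_17 = 2·210 + -2·16 + 1·-30 + 2·42 + -2·80 = 282

282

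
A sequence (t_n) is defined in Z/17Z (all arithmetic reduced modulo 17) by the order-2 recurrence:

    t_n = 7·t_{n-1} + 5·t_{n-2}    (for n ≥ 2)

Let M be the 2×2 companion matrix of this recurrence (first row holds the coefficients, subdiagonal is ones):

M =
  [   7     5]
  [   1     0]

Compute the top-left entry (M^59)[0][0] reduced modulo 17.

14

(M^59)[0][0] is the top entry after applying M 59 times to the unit state (1, 0). Equivalently it is h_{60} for the auxiliary sequence (h_n) obeying the same recurrence with h_1 = 1 and h_i = 0 for 0 ≤ i < 1:
h_2 = 7·1 + 5·0 = 7
h_3 = 7·7 + 5·1 = 3
h_4 = 7·3 + 5·7 = 5
h_5 = 7·5 + 5·3 = 16
h_6 = 7·16 + 5·5 = 1
h_7 = 7·1 + 5·16 = 2
h_8 = 7·2 + 5·1 = 2
h_9 = 7·2 + 5·2 = 7
h_10 = 7·7 + 5·2 = 8
h_11 = 7·8 + 5·7 = 6
h_12 = 7·6 + 5·8 = 14
h_13 = 7·14 + 5·6 = 9
h_14 = 7·9 + 5·14 = 14
h_15 = 7·14 + 5·9 = 7
h_16 = 7·7 + 5·14 = 0
h_17 = 7·0 + 5·7 = 1
(h_16, h_17) = (0, 1) = (h_0, h_1), so the sequence has period 16.
60 ≡ 12 (mod 16), hence h_60 = h_12 = 14.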